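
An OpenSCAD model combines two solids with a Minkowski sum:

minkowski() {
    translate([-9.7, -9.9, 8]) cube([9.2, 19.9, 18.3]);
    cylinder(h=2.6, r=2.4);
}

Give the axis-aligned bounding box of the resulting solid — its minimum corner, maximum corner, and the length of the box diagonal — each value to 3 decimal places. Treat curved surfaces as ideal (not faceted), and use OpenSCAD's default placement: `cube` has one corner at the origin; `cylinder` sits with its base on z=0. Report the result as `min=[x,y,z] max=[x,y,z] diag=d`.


min=[-12.100,-12.300,8.000] max=[1.900,12.400,28.900] diag=35.255

A = translate([-9.7, -9.9, 8]) cube([9.2, 19.9, 18.3]) → bbox [-9.7,-9.9,8] .. [-0.5,10,26.3]
B = cylinder(h=2.6, r=2.4) → bbox [-2.4,-2.4,0] .. [2.4,2.4,2.6]
lo = A.lo+B.lo = [-9.7-2.4, -9.9-2.4, 8+0] = [-12.100,-12.300,8.000]
hi = A.hi+B.hi = [-0.5+2.4, 10+2.4, 26.3+2.6] = [1.900,12.400,28.900]
diag = √(14²+24.7²+20.9²) = √1242.9 = 35.255


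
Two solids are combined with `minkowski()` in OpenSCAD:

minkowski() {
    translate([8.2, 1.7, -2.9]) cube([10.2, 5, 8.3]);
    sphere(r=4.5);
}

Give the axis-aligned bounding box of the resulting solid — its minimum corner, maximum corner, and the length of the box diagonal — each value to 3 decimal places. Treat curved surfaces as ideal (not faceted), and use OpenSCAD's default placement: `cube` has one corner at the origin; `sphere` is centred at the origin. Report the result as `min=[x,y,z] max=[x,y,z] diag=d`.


min=[3.700,-2.800,-7.400] max=[22.900,11.200,9.900] diag=29.393

A = translate([8.2, 1.7, -2.9]) cube([10.2, 5, 8.3]) → bbox [8.2,1.7,-2.9] .. [18.4,6.7,5.4]
B = sphere(r=4.5) → bbox [-4.5,-4.5,-4.5] .. [4.5,4.5,4.5]
lo = A.lo+B.lo = [8.2-4.5, 1.7-4.5, -2.9-4.5] = [3.700,-2.800,-7.400]
hi = A.hi+B.hi = [18.4+4.5, 6.7+4.5, 5.4+4.5] = [22.900,11.200,9.900]
diag = √(19.2²+14²+17.3²) = √863.93 = 29.393


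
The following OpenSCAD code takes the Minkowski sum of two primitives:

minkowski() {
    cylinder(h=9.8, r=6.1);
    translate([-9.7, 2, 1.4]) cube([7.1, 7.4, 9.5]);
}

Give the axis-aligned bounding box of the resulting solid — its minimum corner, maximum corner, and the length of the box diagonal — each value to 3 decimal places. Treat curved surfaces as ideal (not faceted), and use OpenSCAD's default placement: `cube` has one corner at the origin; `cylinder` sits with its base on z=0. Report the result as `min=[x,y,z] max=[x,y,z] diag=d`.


min=[-15.800,-4.100,1.400] max=[3.500,15.500,20.700] diag=33.603

A = translate([-9.7, 2, 1.4]) cube([7.1, 7.4, 9.5]) → bbox [-9.7,2,1.4] .. [-2.6,9.4,10.9]
B = cylinder(h=9.8, r=6.1) → bbox [-6.1,-6.1,0] .. [6.1,6.1,9.8]
lo = A.lo+B.lo = [-9.7-6.1, 2-6.1, 1.4+0] = [-15.800,-4.100,1.400]
hi = A.hi+B.hi = [-2.6+6.1, 9.4+6.1, 10.9+9.8] = [3.500,15.500,20.700]
diag = √(19.3²+19.6²+19.3²) = √1129.14 = 33.603


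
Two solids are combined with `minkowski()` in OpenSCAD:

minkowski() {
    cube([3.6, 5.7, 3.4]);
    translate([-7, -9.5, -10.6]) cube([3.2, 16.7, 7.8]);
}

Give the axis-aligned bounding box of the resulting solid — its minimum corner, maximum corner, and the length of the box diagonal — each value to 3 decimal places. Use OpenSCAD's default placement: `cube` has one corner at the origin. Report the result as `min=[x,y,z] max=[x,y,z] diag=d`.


A = translate([-7, -9.5, -10.6]) cube([3.2, 16.7, 7.8]) → bbox [-7,-9.5,-10.6] .. [-3.8,7.2,-2.8]
B = cube([3.6, 5.7, 3.4]) → bbox [0,0,0] .. [3.6,5.7,3.4]
lo = A.lo+B.lo = [-7+0, -9.5+0, -10.6+0] = [-7.000,-9.500,-10.600]
hi = A.hi+B.hi = [-3.8+3.6, 7.2+5.7, -2.8+3.4] = [-0.200,12.900,0.600]
diag = √(6.8²+22.4²+11.2²) = √673.44 = 25.951

min=[-7.000,-9.500,-10.600] max=[-0.200,12.900,0.600] diag=25.951


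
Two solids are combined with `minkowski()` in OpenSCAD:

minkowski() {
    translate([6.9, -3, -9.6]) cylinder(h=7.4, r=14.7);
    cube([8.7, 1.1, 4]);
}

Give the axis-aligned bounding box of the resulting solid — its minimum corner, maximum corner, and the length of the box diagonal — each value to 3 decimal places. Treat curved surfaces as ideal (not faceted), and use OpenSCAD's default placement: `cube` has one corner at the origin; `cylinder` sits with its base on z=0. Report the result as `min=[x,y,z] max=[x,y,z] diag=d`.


min=[-7.800,-17.700,-9.600] max=[30.300,12.800,1.800] diag=50.118

A = translate([6.9, -3, -9.6]) cylinder(h=7.4, r=14.7) → bbox [-7.8,-17.7,-9.6] .. [21.6,11.7,-2.2]
B = cube([8.7, 1.1, 4]) → bbox [0,0,0] .. [8.7,1.1,4]
lo = A.lo+B.lo = [-7.8+0, -17.7+0, -9.6+0] = [-7.800,-17.700,-9.600]
hi = A.hi+B.hi = [21.6+8.7, 11.7+1.1, -2.2+4] = [30.300,12.800,1.800]
diag = √(38.1²+30.5²+11.4²) = √2511.82 = 50.118


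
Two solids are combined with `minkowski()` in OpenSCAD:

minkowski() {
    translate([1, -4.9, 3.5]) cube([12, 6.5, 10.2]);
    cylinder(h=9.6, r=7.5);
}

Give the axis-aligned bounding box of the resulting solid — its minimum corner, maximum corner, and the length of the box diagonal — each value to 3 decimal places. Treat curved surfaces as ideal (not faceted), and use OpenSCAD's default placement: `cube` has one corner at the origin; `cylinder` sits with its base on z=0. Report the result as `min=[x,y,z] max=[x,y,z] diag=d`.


min=[-6.500,-12.400,3.500] max=[20.500,9.100,23.300] diag=39.791

A = translate([1, -4.9, 3.5]) cube([12, 6.5, 10.2]) → bbox [1,-4.9,3.5] .. [13,1.6,13.7]
B = cylinder(h=9.6, r=7.5) → bbox [-7.5,-7.5,0] .. [7.5,7.5,9.6]
lo = A.lo+B.lo = [1-7.5, -4.9-7.5, 3.5+0] = [-6.500,-12.400,3.500]
hi = A.hi+B.hi = [13+7.5, 1.6+7.5, 13.7+9.6] = [20.500,9.100,23.300]
diag = √(27²+21.5²+19.8²) = √1583.29 = 39.791


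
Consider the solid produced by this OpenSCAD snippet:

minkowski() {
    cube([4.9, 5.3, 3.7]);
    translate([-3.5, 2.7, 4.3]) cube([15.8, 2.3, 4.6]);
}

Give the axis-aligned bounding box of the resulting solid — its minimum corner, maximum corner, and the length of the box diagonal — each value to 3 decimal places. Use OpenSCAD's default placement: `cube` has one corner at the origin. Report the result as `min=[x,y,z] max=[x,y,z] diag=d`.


min=[-3.500,2.700,4.300] max=[17.200,10.300,12.600] diag=23.561

A = translate([-3.5, 2.7, 4.3]) cube([15.8, 2.3, 4.6]) → bbox [-3.5,2.7,4.3] .. [12.3,5,8.9]
B = cube([4.9, 5.3, 3.7]) → bbox [0,0,0] .. [4.9,5.3,3.7]
lo = A.lo+B.lo = [-3.5+0, 2.7+0, 4.3+0] = [-3.500,2.700,4.300]
hi = A.hi+B.hi = [12.3+4.9, 5+5.3, 8.9+3.7] = [17.200,10.300,12.600]
diag = √(20.7²+7.6²+8.3²) = √555.14 = 23.561


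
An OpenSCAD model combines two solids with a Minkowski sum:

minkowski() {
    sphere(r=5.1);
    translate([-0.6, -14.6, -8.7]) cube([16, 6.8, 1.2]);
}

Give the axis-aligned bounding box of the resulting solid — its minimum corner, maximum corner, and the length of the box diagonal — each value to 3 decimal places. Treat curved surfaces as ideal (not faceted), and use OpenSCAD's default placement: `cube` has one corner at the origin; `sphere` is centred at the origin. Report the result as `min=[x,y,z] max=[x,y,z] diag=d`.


min=[-5.700,-19.700,-13.800] max=[20.500,-2.700,-2.400] diag=33.248

A = translate([-0.6, -14.6, -8.7]) cube([16, 6.8, 1.2]) → bbox [-0.6,-14.6,-8.7] .. [15.4,-7.8,-7.5]
B = sphere(r=5.1) → bbox [-5.1,-5.1,-5.1] .. [5.1,5.1,5.1]
lo = A.lo+B.lo = [-0.6-5.1, -14.6-5.1, -8.7-5.1] = [-5.700,-19.700,-13.800]
hi = A.hi+B.hi = [15.4+5.1, -7.8+5.1, -7.5+5.1] = [20.500,-2.700,-2.400]
diag = √(26.2²+17²+11.4²) = √1105.4 = 33.248


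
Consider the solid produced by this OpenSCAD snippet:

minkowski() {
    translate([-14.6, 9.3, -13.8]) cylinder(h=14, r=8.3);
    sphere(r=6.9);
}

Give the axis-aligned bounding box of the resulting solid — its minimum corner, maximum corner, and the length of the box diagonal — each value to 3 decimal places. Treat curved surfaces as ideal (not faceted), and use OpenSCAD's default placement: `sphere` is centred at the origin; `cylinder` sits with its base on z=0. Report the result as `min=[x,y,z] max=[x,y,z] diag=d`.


min=[-29.800,-5.900,-20.700] max=[0.600,24.500,7.100] diag=51.197

A = translate([-14.6, 9.3, -13.8]) cylinder(h=14, r=8.3) → bbox [-22.9,1,-13.8] .. [-6.3,17.6,0.2]
B = sphere(r=6.9) → bbox [-6.9,-6.9,-6.9] .. [6.9,6.9,6.9]
lo = A.lo+B.lo = [-22.9-6.9, 1-6.9, -13.8-6.9] = [-29.800,-5.900,-20.700]
hi = A.hi+B.hi = [-6.3+6.9, 17.6+6.9, 0.2+6.9] = [0.600,24.500,7.100]
diag = √(30.4²+30.4²+27.8²) = √2621.16 = 51.197


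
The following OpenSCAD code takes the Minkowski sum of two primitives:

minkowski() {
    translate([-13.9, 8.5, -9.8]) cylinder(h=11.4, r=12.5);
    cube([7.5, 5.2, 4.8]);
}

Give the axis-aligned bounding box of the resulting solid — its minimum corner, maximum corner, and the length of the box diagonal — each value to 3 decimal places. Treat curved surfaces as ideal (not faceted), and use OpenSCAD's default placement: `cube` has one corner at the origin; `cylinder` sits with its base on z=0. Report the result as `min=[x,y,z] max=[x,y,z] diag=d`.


A = translate([-13.9, 8.5, -9.8]) cylinder(h=11.4, r=12.5) → bbox [-26.4,-4,-9.8] .. [-1.4,21,1.6]
B = cube([7.5, 5.2, 4.8]) → bbox [0,0,0] .. [7.5,5.2,4.8]
lo = A.lo+B.lo = [-26.4+0, -4+0, -9.8+0] = [-26.400,-4.000,-9.800]
hi = A.hi+B.hi = [-1.4+7.5, 21+5.2, 1.6+4.8] = [6.100,26.200,6.400]
diag = √(32.5²+30.2²+16.2²) = √2230.73 = 47.231

min=[-26.400,-4.000,-9.800] max=[6.100,26.200,6.400] diag=47.231


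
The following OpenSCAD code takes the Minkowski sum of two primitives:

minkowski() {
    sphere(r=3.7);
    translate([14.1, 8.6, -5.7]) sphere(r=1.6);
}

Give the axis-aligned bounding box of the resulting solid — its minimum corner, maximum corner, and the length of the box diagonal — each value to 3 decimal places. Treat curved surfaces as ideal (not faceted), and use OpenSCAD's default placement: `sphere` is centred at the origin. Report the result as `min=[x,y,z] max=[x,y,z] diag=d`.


A = translate([14.1, 8.6, -5.7]) sphere(r=1.6) → bbox [12.5,7,-7.3] .. [15.7,10.2,-4.1]
B = sphere(r=3.7) → bbox [-3.7,-3.7,-3.7] .. [3.7,3.7,3.7]
lo = A.lo+B.lo = [12.5-3.7, 7-3.7, -7.3-3.7] = [8.800,3.300,-11.000]
hi = A.hi+B.hi = [15.7+3.7, 10.2+3.7, -4.1+3.7] = [19.400,13.900,-0.400]
diag = √(10.6²+10.6²+10.6²) = √337.08 = 18.360

min=[8.800,3.300,-11.000] max=[19.400,13.900,-0.400] diag=18.360


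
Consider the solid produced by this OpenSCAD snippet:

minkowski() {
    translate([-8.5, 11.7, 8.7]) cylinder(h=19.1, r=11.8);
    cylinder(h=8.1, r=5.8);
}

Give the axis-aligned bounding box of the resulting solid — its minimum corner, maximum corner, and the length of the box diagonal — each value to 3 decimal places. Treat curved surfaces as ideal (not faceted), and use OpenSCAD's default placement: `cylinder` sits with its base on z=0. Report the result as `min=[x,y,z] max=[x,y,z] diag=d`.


A = translate([-8.5, 11.7, 8.7]) cylinder(h=19.1, r=11.8) → bbox [-20.3,-0.1,8.7] .. [3.3,23.5,27.8]
B = cylinder(h=8.1, r=5.8) → bbox [-5.8,-5.8,0] .. [5.8,5.8,8.1]
lo = A.lo+B.lo = [-20.3-5.8, -0.1-5.8, 8.7+0] = [-26.100,-5.900,8.700]
hi = A.hi+B.hi = [3.3+5.8, 23.5+5.8, 27.8+8.1] = [9.100,29.300,35.900]
diag = √(35.2²+35.2²+27.2²) = √3217.92 = 56.727

min=[-26.100,-5.900,8.700] max=[9.100,29.300,35.900] diag=56.727


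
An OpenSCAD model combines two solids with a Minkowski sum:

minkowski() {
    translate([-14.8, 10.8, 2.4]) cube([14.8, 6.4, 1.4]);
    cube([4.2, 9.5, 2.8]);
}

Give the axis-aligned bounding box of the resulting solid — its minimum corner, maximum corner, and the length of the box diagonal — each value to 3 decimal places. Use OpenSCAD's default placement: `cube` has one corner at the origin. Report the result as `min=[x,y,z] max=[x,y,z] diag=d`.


A = translate([-14.8, 10.8, 2.4]) cube([14.8, 6.4, 1.4]) → bbox [-14.8,10.8,2.4] .. [0,17.2,3.8]
B = cube([4.2, 9.5, 2.8]) → bbox [0,0,0] .. [4.2,9.5,2.8]
lo = A.lo+B.lo = [-14.8+0, 10.8+0, 2.4+0] = [-14.800,10.800,2.400]
hi = A.hi+B.hi = [0+4.2, 17.2+9.5, 3.8+2.8] = [4.200,26.700,6.600]
diag = √(19²+15.9²+4.2²) = √631.45 = 25.129

min=[-14.800,10.800,2.400] max=[4.200,26.700,6.600] diag=25.129


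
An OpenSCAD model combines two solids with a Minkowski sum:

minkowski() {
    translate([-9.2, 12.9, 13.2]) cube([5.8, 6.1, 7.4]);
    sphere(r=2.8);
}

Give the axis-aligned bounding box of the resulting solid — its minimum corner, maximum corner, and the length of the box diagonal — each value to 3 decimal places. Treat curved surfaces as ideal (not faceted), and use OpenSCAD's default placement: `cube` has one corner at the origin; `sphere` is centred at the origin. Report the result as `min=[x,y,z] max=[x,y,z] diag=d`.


A = translate([-9.2, 12.9, 13.2]) cube([5.8, 6.1, 7.4]) → bbox [-9.2,12.9,13.2] .. [-3.4,19,20.6]
B = sphere(r=2.8) → bbox [-2.8,-2.8,-2.8] .. [2.8,2.8,2.8]
lo = A.lo+B.lo = [-9.2-2.8, 12.9-2.8, 13.2-2.8] = [-12.000,10.100,10.400]
hi = A.hi+B.hi = [-3.4+2.8, 19+2.8, 20.6+2.8] = [-0.600,21.800,23.400]
diag = √(11.4²+11.7²+13²) = √435.85 = 20.877

min=[-12.000,10.100,10.400] max=[-0.600,21.800,23.400] diag=20.877


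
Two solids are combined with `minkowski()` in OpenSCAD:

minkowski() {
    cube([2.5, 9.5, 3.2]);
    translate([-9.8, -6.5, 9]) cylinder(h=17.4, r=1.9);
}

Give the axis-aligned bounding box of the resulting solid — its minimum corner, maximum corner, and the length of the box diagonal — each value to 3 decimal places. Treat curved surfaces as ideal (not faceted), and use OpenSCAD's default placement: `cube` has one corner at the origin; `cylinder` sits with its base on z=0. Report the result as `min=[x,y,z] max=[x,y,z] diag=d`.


min=[-11.700,-8.400,9.000] max=[-5.400,4.900,29.600] diag=25.317

A = translate([-9.8, -6.5, 9]) cylinder(h=17.4, r=1.9) → bbox [-11.7,-8.4,9] .. [-7.9,-4.6,26.4]
B = cube([2.5, 9.5, 3.2]) → bbox [0,0,0] .. [2.5,9.5,3.2]
lo = A.lo+B.lo = [-11.7+0, -8.4+0, 9+0] = [-11.700,-8.400,9.000]
hi = A.hi+B.hi = [-7.9+2.5, -4.6+9.5, 26.4+3.2] = [-5.400,4.900,29.600]
diag = √(6.3²+13.3²+20.6²) = √640.94 = 25.317


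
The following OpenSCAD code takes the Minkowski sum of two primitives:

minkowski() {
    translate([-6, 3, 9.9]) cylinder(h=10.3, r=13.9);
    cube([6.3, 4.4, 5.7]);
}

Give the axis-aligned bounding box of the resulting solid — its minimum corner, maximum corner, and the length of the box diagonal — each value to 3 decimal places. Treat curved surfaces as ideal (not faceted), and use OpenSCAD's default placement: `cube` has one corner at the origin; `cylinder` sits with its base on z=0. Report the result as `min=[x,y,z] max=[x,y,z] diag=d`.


A = translate([-6, 3, 9.9]) cylinder(h=10.3, r=13.9) → bbox [-19.9,-10.9,9.9] .. [7.9,16.9,20.2]
B = cube([6.3, 4.4, 5.7]) → bbox [0,0,0] .. [6.3,4.4,5.7]
lo = A.lo+B.lo = [-19.9+0, -10.9+0, 9.9+0] = [-19.900,-10.900,9.900]
hi = A.hi+B.hi = [7.9+6.3, 16.9+4.4, 20.2+5.7] = [14.200,21.300,25.900]
diag = √(34.1²+32.2²+16²) = √2455.65 = 49.555

min=[-19.900,-10.900,9.900] max=[14.200,21.300,25.900] diag=49.555


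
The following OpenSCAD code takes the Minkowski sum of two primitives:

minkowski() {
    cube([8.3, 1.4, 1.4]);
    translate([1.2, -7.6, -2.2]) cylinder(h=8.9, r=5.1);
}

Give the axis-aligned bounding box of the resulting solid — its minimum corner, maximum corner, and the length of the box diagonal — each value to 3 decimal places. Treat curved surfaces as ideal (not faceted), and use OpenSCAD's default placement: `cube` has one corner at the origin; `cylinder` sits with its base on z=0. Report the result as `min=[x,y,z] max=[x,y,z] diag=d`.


A = translate([1.2, -7.6, -2.2]) cylinder(h=8.9, r=5.1) → bbox [-3.9,-12.7,-2.2] .. [6.3,-2.5,6.7]
B = cube([8.3, 1.4, 1.4]) → bbox [0,0,0] .. [8.3,1.4,1.4]
lo = A.lo+B.lo = [-3.9+0, -12.7+0, -2.2+0] = [-3.900,-12.700,-2.200]
hi = A.hi+B.hi = [6.3+8.3, -2.5+1.4, 6.7+1.4] = [14.600,-1.100,8.100]
diag = √(18.5²+11.6²+10.3²) = √582.9 = 24.143

min=[-3.900,-12.700,-2.200] max=[14.600,-1.100,8.100] diag=24.143


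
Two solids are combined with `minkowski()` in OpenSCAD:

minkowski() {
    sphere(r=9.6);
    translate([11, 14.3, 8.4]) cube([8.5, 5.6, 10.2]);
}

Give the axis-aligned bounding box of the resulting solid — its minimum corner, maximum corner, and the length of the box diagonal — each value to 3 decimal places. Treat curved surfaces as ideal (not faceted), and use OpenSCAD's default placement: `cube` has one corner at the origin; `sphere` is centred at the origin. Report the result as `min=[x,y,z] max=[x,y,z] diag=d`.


min=[1.400,4.700,-1.200] max=[29.100,29.500,28.200] diag=47.399

A = translate([11, 14.3, 8.4]) cube([8.5, 5.6, 10.2]) → bbox [11,14.3,8.4] .. [19.5,19.9,18.6]
B = sphere(r=9.6) → bbox [-9.6,-9.6,-9.6] .. [9.6,9.6,9.6]
lo = A.lo+B.lo = [11-9.6, 14.3-9.6, 8.4-9.6] = [1.400,4.700,-1.200]
hi = A.hi+B.hi = [19.5+9.6, 19.9+9.6, 18.6+9.6] = [29.100,29.500,28.200]
diag = √(27.7²+24.8²+29.4²) = √2246.69 = 47.399


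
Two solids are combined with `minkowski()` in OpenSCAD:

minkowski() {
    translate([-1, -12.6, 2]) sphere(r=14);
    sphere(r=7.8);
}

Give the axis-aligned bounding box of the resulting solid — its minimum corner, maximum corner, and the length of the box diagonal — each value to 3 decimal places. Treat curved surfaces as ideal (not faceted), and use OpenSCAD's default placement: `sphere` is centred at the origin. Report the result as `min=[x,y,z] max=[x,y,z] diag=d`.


A = translate([-1, -12.6, 2]) sphere(r=14) → bbox [-15,-26.6,-12] .. [13,1.4,16]
B = sphere(r=7.8) → bbox [-7.8,-7.8,-7.8] .. [7.8,7.8,7.8]
lo = A.lo+B.lo = [-15-7.8, -26.6-7.8, -12-7.8] = [-22.800,-34.400,-19.800]
hi = A.hi+B.hi = [13+7.8, 1.4+7.8, 16+7.8] = [20.800,9.200,23.800]
diag = √(43.6²+43.6²+43.6²) = √5702.88 = 75.517

min=[-22.800,-34.400,-19.800] max=[20.800,9.200,23.800] diag=75.517


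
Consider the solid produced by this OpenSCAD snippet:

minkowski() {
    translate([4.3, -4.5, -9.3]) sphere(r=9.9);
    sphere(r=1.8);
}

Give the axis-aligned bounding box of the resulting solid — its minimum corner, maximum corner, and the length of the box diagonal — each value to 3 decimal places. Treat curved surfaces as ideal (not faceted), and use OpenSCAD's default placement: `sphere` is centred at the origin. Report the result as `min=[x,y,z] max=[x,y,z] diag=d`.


A = translate([4.3, -4.5, -9.3]) sphere(r=9.9) → bbox [-5.6,-14.4,-19.2] .. [14.2,5.4,0.6]
B = sphere(r=1.8) → bbox [-1.8,-1.8,-1.8] .. [1.8,1.8,1.8]
lo = A.lo+B.lo = [-5.6-1.8, -14.4-1.8, -19.2-1.8] = [-7.400,-16.200,-21.000]
hi = A.hi+B.hi = [14.2+1.8, 5.4+1.8, 0.6+1.8] = [16.000,7.200,2.400]
diag = √(23.4²+23.4²+23.4²) = √1642.68 = 40.530

min=[-7.400,-16.200,-21.000] max=[16.000,7.200,2.400] diag=40.530


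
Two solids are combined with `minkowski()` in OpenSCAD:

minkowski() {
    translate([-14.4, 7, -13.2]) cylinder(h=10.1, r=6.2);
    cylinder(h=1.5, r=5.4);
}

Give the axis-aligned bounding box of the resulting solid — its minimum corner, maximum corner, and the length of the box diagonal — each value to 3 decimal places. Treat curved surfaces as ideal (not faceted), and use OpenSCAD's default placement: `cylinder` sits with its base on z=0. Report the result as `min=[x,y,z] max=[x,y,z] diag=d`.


min=[-26.000,-4.600,-13.200] max=[-2.800,18.600,-1.600] diag=34.800

A = translate([-14.4, 7, -13.2]) cylinder(h=10.1, r=6.2) → bbox [-20.6,0.8,-13.2] .. [-8.2,13.2,-3.1]
B = cylinder(h=1.5, r=5.4) → bbox [-5.4,-5.4,0] .. [5.4,5.4,1.5]
lo = A.lo+B.lo = [-20.6-5.4, 0.8-5.4, -13.2+0] = [-26.000,-4.600,-13.200]
hi = A.hi+B.hi = [-8.2+5.4, 13.2+5.4, -3.1+1.5] = [-2.800,18.600,-1.600]
diag = √(23.2²+23.2²+11.6²) = √1211.04 = 34.800


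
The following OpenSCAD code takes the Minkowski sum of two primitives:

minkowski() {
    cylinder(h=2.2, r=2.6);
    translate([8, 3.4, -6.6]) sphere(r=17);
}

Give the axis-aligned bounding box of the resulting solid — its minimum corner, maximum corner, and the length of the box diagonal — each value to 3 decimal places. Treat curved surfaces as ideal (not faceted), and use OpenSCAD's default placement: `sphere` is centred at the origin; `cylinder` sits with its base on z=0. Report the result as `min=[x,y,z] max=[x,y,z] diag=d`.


min=[-11.600,-16.200,-23.600] max=[27.600,23.000,12.600] diag=66.210

A = translate([8, 3.4, -6.6]) sphere(r=17) → bbox [-9,-13.6,-23.6] .. [25,20.4,10.4]
B = cylinder(h=2.2, r=2.6) → bbox [-2.6,-2.6,0] .. [2.6,2.6,2.2]
lo = A.lo+B.lo = [-9-2.6, -13.6-2.6, -23.6+0] = [-11.600,-16.200,-23.600]
hi = A.hi+B.hi = [25+2.6, 20.4+2.6, 10.4+2.2] = [27.600,23.000,12.600]
diag = √(39.2²+39.2²+36.2²) = √4383.72 = 66.210


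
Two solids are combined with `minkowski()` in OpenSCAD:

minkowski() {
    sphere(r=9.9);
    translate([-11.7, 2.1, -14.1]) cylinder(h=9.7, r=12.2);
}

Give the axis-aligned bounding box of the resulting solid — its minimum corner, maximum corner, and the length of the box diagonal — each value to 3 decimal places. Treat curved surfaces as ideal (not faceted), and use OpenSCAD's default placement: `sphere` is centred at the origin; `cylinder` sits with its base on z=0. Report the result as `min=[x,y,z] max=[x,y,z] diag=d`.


min=[-33.800,-20.000,-24.000] max=[10.400,24.200,5.500] diag=69.120

A = translate([-11.7, 2.1, -14.1]) cylinder(h=9.7, r=12.2) → bbox [-23.9,-10.1,-14.1] .. [0.5,14.3,-4.4]
B = sphere(r=9.9) → bbox [-9.9,-9.9,-9.9] .. [9.9,9.9,9.9]
lo = A.lo+B.lo = [-23.9-9.9, -10.1-9.9, -14.1-9.9] = [-33.800,-20.000,-24.000]
hi = A.hi+B.hi = [0.5+9.9, 14.3+9.9, -4.4+9.9] = [10.400,24.200,5.500]
diag = √(44.2²+44.2²+29.5²) = √4777.53 = 69.120


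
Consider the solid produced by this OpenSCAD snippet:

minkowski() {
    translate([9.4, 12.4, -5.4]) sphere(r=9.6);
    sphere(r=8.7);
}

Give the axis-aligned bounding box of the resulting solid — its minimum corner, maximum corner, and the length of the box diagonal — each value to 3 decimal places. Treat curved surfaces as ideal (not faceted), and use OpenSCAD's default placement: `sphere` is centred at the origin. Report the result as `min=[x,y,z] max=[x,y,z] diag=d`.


A = translate([9.4, 12.4, -5.4]) sphere(r=9.6) → bbox [-0.2,2.8,-15] .. [19,22,4.2]
B = sphere(r=8.7) → bbox [-8.7,-8.7,-8.7] .. [8.7,8.7,8.7]
lo = A.lo+B.lo = [-0.2-8.7, 2.8-8.7, -15-8.7] = [-8.900,-5.900,-23.700]
hi = A.hi+B.hi = [19+8.7, 22+8.7, 4.2+8.7] = [27.700,30.700,12.900]
diag = √(36.6²+36.6²+36.6²) = √4018.68 = 63.393

min=[-8.900,-5.900,-23.700] max=[27.700,30.700,12.900] diag=63.393


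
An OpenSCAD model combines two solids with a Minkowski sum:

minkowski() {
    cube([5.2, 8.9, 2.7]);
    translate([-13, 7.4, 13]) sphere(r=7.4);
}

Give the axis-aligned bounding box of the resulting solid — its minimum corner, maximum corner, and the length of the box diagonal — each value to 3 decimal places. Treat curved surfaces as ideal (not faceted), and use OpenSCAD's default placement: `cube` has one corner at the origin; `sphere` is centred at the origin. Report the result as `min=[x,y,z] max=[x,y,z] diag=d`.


min=[-20.400,0.000,5.600] max=[-0.400,23.700,23.100] diag=35.608

A = translate([-13, 7.4, 13]) sphere(r=7.4) → bbox [-20.4,0,5.6] .. [-5.6,14.8,20.4]
B = cube([5.2, 8.9, 2.7]) → bbox [0,0,0] .. [5.2,8.9,2.7]
lo = A.lo+B.lo = [-20.4+0, 0+0, 5.6+0] = [-20.400,0.000,5.600]
hi = A.hi+B.hi = [-5.6+5.2, 14.8+8.9, 20.4+2.7] = [-0.400,23.700,23.100]
diag = √(20²+23.7²+17.5²) = √1267.94 = 35.608


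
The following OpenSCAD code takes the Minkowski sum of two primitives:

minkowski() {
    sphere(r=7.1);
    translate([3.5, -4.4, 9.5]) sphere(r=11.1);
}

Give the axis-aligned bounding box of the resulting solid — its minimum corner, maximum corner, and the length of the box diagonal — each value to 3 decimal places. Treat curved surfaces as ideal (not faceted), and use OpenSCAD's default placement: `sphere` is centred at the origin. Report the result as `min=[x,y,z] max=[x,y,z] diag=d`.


min=[-14.700,-22.600,-8.700] max=[21.700,13.800,27.700] diag=63.047

A = translate([3.5, -4.4, 9.5]) sphere(r=11.1) → bbox [-7.6,-15.5,-1.6] .. [14.6,6.7,20.6]
B = sphere(r=7.1) → bbox [-7.1,-7.1,-7.1] .. [7.1,7.1,7.1]
lo = A.lo+B.lo = [-7.6-7.1, -15.5-7.1, -1.6-7.1] = [-14.700,-22.600,-8.700]
hi = A.hi+B.hi = [14.6+7.1, 6.7+7.1, 20.6+7.1] = [21.700,13.800,27.700]
diag = √(36.4²+36.4²+36.4²) = √3974.88 = 63.047


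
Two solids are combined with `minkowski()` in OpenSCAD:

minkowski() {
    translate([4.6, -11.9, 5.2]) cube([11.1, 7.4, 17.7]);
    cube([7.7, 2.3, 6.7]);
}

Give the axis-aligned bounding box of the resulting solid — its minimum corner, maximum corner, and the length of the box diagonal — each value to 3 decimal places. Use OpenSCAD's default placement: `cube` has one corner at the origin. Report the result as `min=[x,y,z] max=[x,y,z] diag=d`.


A = translate([4.6, -11.9, 5.2]) cube([11.1, 7.4, 17.7]) → bbox [4.6,-11.9,5.2] .. [15.7,-4.5,22.9]
B = cube([7.7, 2.3, 6.7]) → bbox [0,0,0] .. [7.7,2.3,6.7]
lo = A.lo+B.lo = [4.6+0, -11.9+0, 5.2+0] = [4.600,-11.900,5.200]
hi = A.hi+B.hi = [15.7+7.7, -4.5+2.3, 22.9+6.7] = [23.400,-2.200,29.600]
diag = √(18.8²+9.7²+24.4²) = √1042.89 = 32.294

min=[4.600,-11.900,5.200] max=[23.400,-2.200,29.600] diag=32.294


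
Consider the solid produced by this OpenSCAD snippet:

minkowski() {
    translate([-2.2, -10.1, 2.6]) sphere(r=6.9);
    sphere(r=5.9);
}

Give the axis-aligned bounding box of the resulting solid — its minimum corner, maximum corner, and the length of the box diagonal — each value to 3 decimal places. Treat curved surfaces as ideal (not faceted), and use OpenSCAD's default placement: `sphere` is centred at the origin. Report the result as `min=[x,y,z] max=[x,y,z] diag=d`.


min=[-15.000,-22.900,-10.200] max=[10.600,2.700,15.400] diag=44.341

A = translate([-2.2, -10.1, 2.6]) sphere(r=6.9) → bbox [-9.1,-17,-4.3] .. [4.7,-3.2,9.5]
B = sphere(r=5.9) → bbox [-5.9,-5.9,-5.9] .. [5.9,5.9,5.9]
lo = A.lo+B.lo = [-9.1-5.9, -17-5.9, -4.3-5.9] = [-15.000,-22.900,-10.200]
hi = A.hi+B.hi = [4.7+5.9, -3.2+5.9, 9.5+5.9] = [10.600,2.700,15.400]
diag = √(25.6²+25.6²+25.6²) = √1966.08 = 44.341


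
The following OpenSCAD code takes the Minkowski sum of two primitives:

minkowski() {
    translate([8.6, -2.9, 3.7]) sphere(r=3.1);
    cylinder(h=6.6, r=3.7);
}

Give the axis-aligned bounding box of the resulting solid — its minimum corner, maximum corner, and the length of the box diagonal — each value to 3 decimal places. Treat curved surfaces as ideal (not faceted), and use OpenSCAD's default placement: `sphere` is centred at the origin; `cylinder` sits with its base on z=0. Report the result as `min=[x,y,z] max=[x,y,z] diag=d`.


A = translate([8.6, -2.9, 3.7]) sphere(r=3.1) → bbox [5.5,-6,0.6] .. [11.7,0.2,6.8]
B = cylinder(h=6.6, r=3.7) → bbox [-3.7,-3.7,0] .. [3.7,3.7,6.6]
lo = A.lo+B.lo = [5.5-3.7, -6-3.7, 0.6+0] = [1.800,-9.700,0.600]
hi = A.hi+B.hi = [11.7+3.7, 0.2+3.7, 6.8+6.6] = [15.400,3.900,13.400]
diag = √(13.6²+13.6²+12.8²) = √533.76 = 23.103

min=[1.800,-9.700,0.600] max=[15.400,3.900,13.400] diag=23.103


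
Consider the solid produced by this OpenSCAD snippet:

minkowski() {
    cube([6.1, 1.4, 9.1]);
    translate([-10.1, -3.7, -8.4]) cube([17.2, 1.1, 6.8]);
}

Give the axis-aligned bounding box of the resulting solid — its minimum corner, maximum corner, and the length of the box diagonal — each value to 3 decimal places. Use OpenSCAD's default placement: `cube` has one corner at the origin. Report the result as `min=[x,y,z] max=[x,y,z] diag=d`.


min=[-10.100,-3.700,-8.400] max=[13.200,-1.200,7.500] diag=28.319

A = translate([-10.1, -3.7, -8.4]) cube([17.2, 1.1, 6.8]) → bbox [-10.1,-3.7,-8.4] .. [7.1,-2.6,-1.6]
B = cube([6.1, 1.4, 9.1]) → bbox [0,0,0] .. [6.1,1.4,9.1]
lo = A.lo+B.lo = [-10.1+0, -3.7+0, -8.4+0] = [-10.100,-3.700,-8.400]
hi = A.hi+B.hi = [7.1+6.1, -2.6+1.4, -1.6+9.1] = [13.200,-1.200,7.500]
diag = √(23.3²+2.5²+15.9²) = √801.95 = 28.319


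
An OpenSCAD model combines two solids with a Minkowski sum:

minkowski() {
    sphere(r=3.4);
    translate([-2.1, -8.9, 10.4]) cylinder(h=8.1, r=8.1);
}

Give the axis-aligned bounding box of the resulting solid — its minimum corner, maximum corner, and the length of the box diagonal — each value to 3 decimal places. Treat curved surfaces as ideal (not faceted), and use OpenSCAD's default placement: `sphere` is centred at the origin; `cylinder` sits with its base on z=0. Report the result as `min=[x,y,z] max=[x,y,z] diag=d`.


min=[-13.600,-20.400,7.000] max=[9.400,2.600,21.900] diag=35.777

A = translate([-2.1, -8.9, 10.4]) cylinder(h=8.1, r=8.1) → bbox [-10.2,-17,10.4] .. [6,-0.8,18.5]
B = sphere(r=3.4) → bbox [-3.4,-3.4,-3.4] .. [3.4,3.4,3.4]
lo = A.lo+B.lo = [-10.2-3.4, -17-3.4, 10.4-3.4] = [-13.600,-20.400,7.000]
hi = A.hi+B.hi = [6+3.4, -0.8+3.4, 18.5+3.4] = [9.400,2.600,21.900]
diag = √(23²+23²+14.9²) = √1280.01 = 35.777


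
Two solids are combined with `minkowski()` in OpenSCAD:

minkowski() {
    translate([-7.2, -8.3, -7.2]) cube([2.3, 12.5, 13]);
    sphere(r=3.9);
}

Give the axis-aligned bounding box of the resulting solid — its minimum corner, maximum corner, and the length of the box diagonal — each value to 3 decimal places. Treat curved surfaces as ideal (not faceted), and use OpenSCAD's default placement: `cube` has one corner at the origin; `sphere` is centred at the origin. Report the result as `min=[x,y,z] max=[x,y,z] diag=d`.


A = translate([-7.2, -8.3, -7.2]) cube([2.3, 12.5, 13]) → bbox [-7.2,-8.3,-7.2] .. [-4.9,4.2,5.8]
B = sphere(r=3.9) → bbox [-3.9,-3.9,-3.9] .. [3.9,3.9,3.9]
lo = A.lo+B.lo = [-7.2-3.9, -8.3-3.9, -7.2-3.9] = [-11.100,-12.200,-11.100]
hi = A.hi+B.hi = [-4.9+3.9, 4.2+3.9, 5.8+3.9] = [-1.000,8.100,9.700]
diag = √(10.1²+20.3²+20.8²) = √946.74 = 30.769

min=[-11.100,-12.200,-11.100] max=[-1.000,8.100,9.700] diag=30.769


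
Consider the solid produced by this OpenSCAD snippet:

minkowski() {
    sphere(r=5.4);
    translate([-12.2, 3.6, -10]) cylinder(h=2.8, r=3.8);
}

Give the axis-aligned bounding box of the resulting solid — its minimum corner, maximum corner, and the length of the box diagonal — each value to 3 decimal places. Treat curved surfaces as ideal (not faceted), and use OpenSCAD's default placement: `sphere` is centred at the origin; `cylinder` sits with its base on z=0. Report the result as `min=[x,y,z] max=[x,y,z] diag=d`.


min=[-21.400,-5.600,-15.400] max=[-3.000,12.800,-1.800] diag=29.361

A = translate([-12.2, 3.6, -10]) cylinder(h=2.8, r=3.8) → bbox [-16,-0.2,-10] .. [-8.4,7.4,-7.2]
B = sphere(r=5.4) → bbox [-5.4,-5.4,-5.4] .. [5.4,5.4,5.4]
lo = A.lo+B.lo = [-16-5.4, -0.2-5.4, -10-5.4] = [-21.400,-5.600,-15.400]
hi = A.hi+B.hi = [-8.4+5.4, 7.4+5.4, -7.2+5.4] = [-3.000,12.800,-1.800]
diag = √(18.4²+18.4²+13.6²) = √862.08 = 29.361


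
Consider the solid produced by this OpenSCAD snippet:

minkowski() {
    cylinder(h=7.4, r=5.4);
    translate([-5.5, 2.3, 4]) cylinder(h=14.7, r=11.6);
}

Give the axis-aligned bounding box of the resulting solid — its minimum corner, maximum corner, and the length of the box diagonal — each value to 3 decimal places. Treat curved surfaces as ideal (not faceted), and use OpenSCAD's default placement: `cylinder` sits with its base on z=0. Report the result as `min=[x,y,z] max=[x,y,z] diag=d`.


min=[-22.500,-14.700,4.000] max=[11.500,19.300,26.100] diag=52.919

A = translate([-5.5, 2.3, 4]) cylinder(h=14.7, r=11.6) → bbox [-17.1,-9.3,4] .. [6.1,13.9,18.7]
B = cylinder(h=7.4, r=5.4) → bbox [-5.4,-5.4,0] .. [5.4,5.4,7.4]
lo = A.lo+B.lo = [-17.1-5.4, -9.3-5.4, 4+0] = [-22.500,-14.700,4.000]
hi = A.hi+B.hi = [6.1+5.4, 13.9+5.4, 18.7+7.4] = [11.500,19.300,26.100]
diag = √(34²+34²+22.1²) = √2800.41 = 52.919


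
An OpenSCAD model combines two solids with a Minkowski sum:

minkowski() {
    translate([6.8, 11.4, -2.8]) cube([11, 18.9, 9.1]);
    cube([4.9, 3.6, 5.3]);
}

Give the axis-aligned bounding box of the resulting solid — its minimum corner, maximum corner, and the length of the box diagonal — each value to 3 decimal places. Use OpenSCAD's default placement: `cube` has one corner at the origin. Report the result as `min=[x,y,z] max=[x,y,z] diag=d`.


min=[6.800,11.400,-2.800] max=[22.700,33.900,11.600] diag=31.087

A = translate([6.8, 11.4, -2.8]) cube([11, 18.9, 9.1]) → bbox [6.8,11.4,-2.8] .. [17.8,30.3,6.3]
B = cube([4.9, 3.6, 5.3]) → bbox [0,0,0] .. [4.9,3.6,5.3]
lo = A.lo+B.lo = [6.8+0, 11.4+0, -2.8+0] = [6.800,11.400,-2.800]
hi = A.hi+B.hi = [17.8+4.9, 30.3+3.6, 6.3+5.3] = [22.700,33.900,11.600]
diag = √(15.9²+22.5²+14.4²) = √966.42 = 31.087


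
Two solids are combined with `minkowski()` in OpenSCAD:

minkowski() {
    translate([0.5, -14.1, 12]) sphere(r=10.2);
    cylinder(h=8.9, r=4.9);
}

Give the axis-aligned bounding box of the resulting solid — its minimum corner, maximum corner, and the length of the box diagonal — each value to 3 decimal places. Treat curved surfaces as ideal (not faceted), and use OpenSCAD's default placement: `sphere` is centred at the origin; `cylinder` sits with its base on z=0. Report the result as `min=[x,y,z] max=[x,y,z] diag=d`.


A = translate([0.5, -14.1, 12]) sphere(r=10.2) → bbox [-9.7,-24.3,1.8] .. [10.7,-3.9,22.2]
B = cylinder(h=8.9, r=4.9) → bbox [-4.9,-4.9,0] .. [4.9,4.9,8.9]
lo = A.lo+B.lo = [-9.7-4.9, -24.3-4.9, 1.8+0] = [-14.600,-29.200,1.800]
hi = A.hi+B.hi = [10.7+4.9, -3.9+4.9, 22.2+8.9] = [15.600,1.000,31.100]
diag = √(30.2²+30.2²+29.3²) = √2682.57 = 51.794

min=[-14.600,-29.200,1.800] max=[15.600,1.000,31.100] diag=51.794


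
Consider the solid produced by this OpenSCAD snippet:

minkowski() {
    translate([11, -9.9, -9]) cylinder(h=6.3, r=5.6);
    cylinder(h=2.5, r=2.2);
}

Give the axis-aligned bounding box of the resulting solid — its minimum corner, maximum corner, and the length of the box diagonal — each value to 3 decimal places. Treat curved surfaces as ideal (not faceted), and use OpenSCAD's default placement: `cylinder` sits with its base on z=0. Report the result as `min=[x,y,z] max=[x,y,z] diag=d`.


A = translate([11, -9.9, -9]) cylinder(h=6.3, r=5.6) → bbox [5.4,-15.5,-9] .. [16.6,-4.3,-2.7]
B = cylinder(h=2.5, r=2.2) → bbox [-2.2,-2.2,0] .. [2.2,2.2,2.5]
lo = A.lo+B.lo = [5.4-2.2, -15.5-2.2, -9+0] = [3.200,-17.700,-9.000]
hi = A.hi+B.hi = [16.6+2.2, -4.3+2.2, -2.7+2.5] = [18.800,-2.100,-0.200]
diag = √(15.6²+15.6²+8.8²) = √564.16 = 23.752

min=[3.200,-17.700,-9.000] max=[18.800,-2.100,-0.200] diag=23.752


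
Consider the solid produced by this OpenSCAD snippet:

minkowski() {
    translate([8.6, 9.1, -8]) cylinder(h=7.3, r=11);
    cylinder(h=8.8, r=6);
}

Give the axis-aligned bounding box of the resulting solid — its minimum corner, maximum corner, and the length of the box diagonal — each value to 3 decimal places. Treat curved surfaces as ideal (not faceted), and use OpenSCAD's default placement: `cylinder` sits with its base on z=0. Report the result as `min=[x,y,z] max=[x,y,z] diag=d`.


min=[-8.400,-7.900,-8.000] max=[25.600,26.100,8.100] diag=50.707

A = translate([8.6, 9.1, -8]) cylinder(h=7.3, r=11) → bbox [-2.4,-1.9,-8] .. [19.6,20.1,-0.7]
B = cylinder(h=8.8, r=6) → bbox [-6,-6,0] .. [6,6,8.8]
lo = A.lo+B.lo = [-2.4-6, -1.9-6, -8+0] = [-8.400,-7.900,-8.000]
hi = A.hi+B.hi = [19.6+6, 20.1+6, -0.7+8.8] = [25.600,26.100,8.100]
diag = √(34²+34²+16.1²) = √2571.21 = 50.707


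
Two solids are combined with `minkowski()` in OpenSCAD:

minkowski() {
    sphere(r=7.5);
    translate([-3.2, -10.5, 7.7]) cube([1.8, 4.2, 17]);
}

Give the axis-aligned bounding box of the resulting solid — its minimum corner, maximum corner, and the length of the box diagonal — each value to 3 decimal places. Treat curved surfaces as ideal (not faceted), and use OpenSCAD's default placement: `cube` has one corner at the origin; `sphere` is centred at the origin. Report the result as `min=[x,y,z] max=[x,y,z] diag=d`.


A = translate([-3.2, -10.5, 7.7]) cube([1.8, 4.2, 17]) → bbox [-3.2,-10.5,7.7] .. [-1.4,-6.3,24.7]
B = sphere(r=7.5) → bbox [-7.5,-7.5,-7.5] .. [7.5,7.5,7.5]
lo = A.lo+B.lo = [-3.2-7.5, -10.5-7.5, 7.7-7.5] = [-10.700,-18.000,0.200]
hi = A.hi+B.hi = [-1.4+7.5, -6.3+7.5, 24.7+7.5] = [6.100,1.200,32.200]
diag = √(16.8²+19.2²+32²) = √1674.88 = 40.925

min=[-10.700,-18.000,0.200] max=[6.100,1.200,32.200] diag=40.925


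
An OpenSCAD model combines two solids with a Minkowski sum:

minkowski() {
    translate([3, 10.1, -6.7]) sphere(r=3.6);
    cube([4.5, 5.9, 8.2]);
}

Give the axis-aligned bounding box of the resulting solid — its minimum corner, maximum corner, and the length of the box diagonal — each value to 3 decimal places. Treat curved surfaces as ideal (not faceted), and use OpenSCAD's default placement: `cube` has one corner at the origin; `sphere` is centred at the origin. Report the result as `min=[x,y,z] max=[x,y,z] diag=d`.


min=[-0.600,6.500,-10.300] max=[11.100,19.600,5.100] diag=23.359

A = translate([3, 10.1, -6.7]) sphere(r=3.6) → bbox [-0.6,6.5,-10.3] .. [6.6,13.7,-3.1]
B = cube([4.5, 5.9, 8.2]) → bbox [0,0,0] .. [4.5,5.9,8.2]
lo = A.lo+B.lo = [-0.6+0, 6.5+0, -10.3+0] = [-0.600,6.500,-10.300]
hi = A.hi+B.hi = [6.6+4.5, 13.7+5.9, -3.1+8.2] = [11.100,19.600,5.100]
diag = √(11.7²+13.1²+15.4²) = √545.66 = 23.359


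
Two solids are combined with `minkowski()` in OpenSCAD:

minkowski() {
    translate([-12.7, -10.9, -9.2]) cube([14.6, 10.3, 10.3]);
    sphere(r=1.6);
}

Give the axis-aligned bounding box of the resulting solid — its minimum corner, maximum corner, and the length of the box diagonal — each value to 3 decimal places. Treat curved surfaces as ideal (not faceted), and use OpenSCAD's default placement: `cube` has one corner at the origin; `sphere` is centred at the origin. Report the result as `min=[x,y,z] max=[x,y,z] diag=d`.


A = translate([-12.7, -10.9, -9.2]) cube([14.6, 10.3, 10.3]) → bbox [-12.7,-10.9,-9.2] .. [1.9,-0.6,1.1]
B = sphere(r=1.6) → bbox [-1.6,-1.6,-1.6] .. [1.6,1.6,1.6]
lo = A.lo+B.lo = [-12.7-1.6, -10.9-1.6, -9.2-1.6] = [-14.300,-12.500,-10.800]
hi = A.hi+B.hi = [1.9+1.6, -0.6+1.6, 1.1+1.6] = [3.500,1.000,2.700]
diag = √(17.8²+13.5²+13.5²) = √681.34 = 26.102

min=[-14.300,-12.500,-10.800] max=[3.500,1.000,2.700] diag=26.102


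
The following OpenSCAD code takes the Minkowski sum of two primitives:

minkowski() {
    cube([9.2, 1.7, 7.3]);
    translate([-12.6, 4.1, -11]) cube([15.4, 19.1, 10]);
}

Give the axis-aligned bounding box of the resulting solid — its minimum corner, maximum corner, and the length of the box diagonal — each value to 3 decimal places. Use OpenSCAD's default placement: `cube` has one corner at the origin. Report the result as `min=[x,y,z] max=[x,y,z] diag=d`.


min=[-12.600,4.100,-11.000] max=[12.000,24.900,6.300] diag=36.566

A = translate([-12.6, 4.1, -11]) cube([15.4, 19.1, 10]) → bbox [-12.6,4.1,-11] .. [2.8,23.2,-1]
B = cube([9.2, 1.7, 7.3]) → bbox [0,0,0] .. [9.2,1.7,7.3]
lo = A.lo+B.lo = [-12.6+0, 4.1+0, -11+0] = [-12.600,4.100,-11.000]
hi = A.hi+B.hi = [2.8+9.2, 23.2+1.7, -1+7.3] = [12.000,24.900,6.300]
diag = √(24.6²+20.8²+17.3²) = √1337.09 = 36.566


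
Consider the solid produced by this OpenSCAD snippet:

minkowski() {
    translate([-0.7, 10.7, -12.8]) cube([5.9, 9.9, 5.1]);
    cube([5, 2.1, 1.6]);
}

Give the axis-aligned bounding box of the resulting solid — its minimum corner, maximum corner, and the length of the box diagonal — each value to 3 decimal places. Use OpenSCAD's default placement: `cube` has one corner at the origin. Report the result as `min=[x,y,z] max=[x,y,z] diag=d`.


min=[-0.700,10.700,-12.800] max=[10.200,22.700,-6.100] diag=17.541

A = translate([-0.7, 10.7, -12.8]) cube([5.9, 9.9, 5.1]) → bbox [-0.7,10.7,-12.8] .. [5.2,20.6,-7.7]
B = cube([5, 2.1, 1.6]) → bbox [0,0,0] .. [5,2.1,1.6]
lo = A.lo+B.lo = [-0.7+0, 10.7+0, -12.8+0] = [-0.700,10.700,-12.800]
hi = A.hi+B.hi = [5.2+5, 20.6+2.1, -7.7+1.6] = [10.200,22.700,-6.100]
diag = √(10.9²+12²+6.7²) = √307.7 = 17.541


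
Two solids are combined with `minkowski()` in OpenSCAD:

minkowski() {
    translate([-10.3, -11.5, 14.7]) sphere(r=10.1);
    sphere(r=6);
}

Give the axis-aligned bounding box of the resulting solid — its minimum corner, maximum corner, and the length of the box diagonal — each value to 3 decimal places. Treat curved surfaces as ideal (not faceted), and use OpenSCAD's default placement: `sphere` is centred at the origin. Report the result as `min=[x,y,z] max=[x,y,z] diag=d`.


min=[-26.400,-27.600,-1.400] max=[5.800,4.600,30.800] diag=55.772

A = translate([-10.3, -11.5, 14.7]) sphere(r=10.1) → bbox [-20.4,-21.6,4.6] .. [-0.2,-1.4,24.8]
B = sphere(r=6) → bbox [-6,-6,-6] .. [6,6,6]
lo = A.lo+B.lo = [-20.4-6, -21.6-6, 4.6-6] = [-26.400,-27.600,-1.400]
hi = A.hi+B.hi = [-0.2+6, -1.4+6, 24.8+6] = [5.800,4.600,30.800]
diag = √(32.2²+32.2²+32.2²) = √3110.52 = 55.772
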